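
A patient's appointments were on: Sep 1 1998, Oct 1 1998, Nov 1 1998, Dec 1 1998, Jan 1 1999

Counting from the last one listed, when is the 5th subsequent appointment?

Each date is the 1st; the gaps (30, 31, 30, 31) track the month lengths.
The rule is the 1st of each month.
February 1999: Feb 1 1999.
Next: March 1999 → Mar 1 1999.
Next: April 1999 → Apr 1 1999.
May 1999: May 1 1999.
Next: June 1999 → Jun 1 1999.

Jun 1 1999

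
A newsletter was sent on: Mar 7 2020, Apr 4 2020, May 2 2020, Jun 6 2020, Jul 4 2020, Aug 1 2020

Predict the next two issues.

Sep 5 2020, Oct 3 2020

Gaps: 28, 28, 35, 28, 28 days — a mix of 28 and 35. Every date is a Saturday.
Each is the 1st Saturday of its month.
1st Saturday of September 2020: Sep 5 2020.
1st Saturday of October 2020: Oct 3 2020.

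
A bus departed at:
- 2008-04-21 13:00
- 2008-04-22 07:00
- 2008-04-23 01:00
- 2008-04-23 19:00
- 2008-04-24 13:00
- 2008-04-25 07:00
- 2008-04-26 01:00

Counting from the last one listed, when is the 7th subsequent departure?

2008-05-01 07:00

The interval is a steady 18 hours (18, 18, 18, 18, 18, 18).
2008-04-26 01:00 + 18 h = 2008-04-26 19:00.
2008-04-26 19:00 + 18 h = 2008-04-27 13:00.
2008-04-27 13:00 + 18 h = 2008-04-28 07:00.
2008-04-28 07:00 + 18 h = 2008-04-29 01:00.
2008-04-29 01:00 + 18 h = 2008-04-29 19:00.
2008-04-29 19:00 + 18 h = 2008-04-30 13:00.
2008-04-30 13:00 + 18 h = 2008-05-01 07:00.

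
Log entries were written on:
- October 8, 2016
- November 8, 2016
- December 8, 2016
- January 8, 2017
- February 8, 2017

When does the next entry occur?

The day-of-month is always 8 (31, 30, 31, 31 days between events).
So this recurs on the 8th of each month.
Next: March 2017 → March 8, 2017.

March 8, 2017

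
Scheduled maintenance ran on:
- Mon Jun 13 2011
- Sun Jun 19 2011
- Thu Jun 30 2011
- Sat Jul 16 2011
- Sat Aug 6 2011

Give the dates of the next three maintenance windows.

Intervals are 6, 11, 16, 21 days — an arithmetic progression with common difference 5.
Next gap: 26 days. Sat Aug 6 2011 + 26 days = Thu Sep 1 2011.
Next gap: 31 days. Thu Sep 1 2011 + 31 days = Sun Oct 2 2011.
Next gap: 36 days. Sun Oct 2 2011 + 36 days = Mon Nov 7 2011.

Thu Sep 1 2011, Sun Oct 2 2011, Mon Nov 7 2011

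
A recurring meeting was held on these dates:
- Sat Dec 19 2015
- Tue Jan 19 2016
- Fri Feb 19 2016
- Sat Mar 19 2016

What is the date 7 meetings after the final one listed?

Each date is the 19th; the gaps (31, 31, 29) track the month lengths.
The rule is the 19th of each month.
April 2016: Tue Apr 19 2016.
Next: May 2016 → Thu May 19 2016.
Next: June 2016 → Sun Jun 19 2016.
July 2016: Tue Jul 19 2016.
August 2016: Fri Aug 19 2016.
September 2016: Mon Sep 19 2016.
October 2016: Wed Oct 19 2016.

Wed Oct 19 2016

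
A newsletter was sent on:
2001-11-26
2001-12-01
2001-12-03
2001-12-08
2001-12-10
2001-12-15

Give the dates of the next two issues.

2001-12-17, 2001-12-22

Gaps: 5, 2, 5, 2, 5 days — not constant, but cyclic with period 2.
The events fall on every Monday and Saturday.
Next Monday: 2001-12-17.
Next Saturday: 2001-12-22.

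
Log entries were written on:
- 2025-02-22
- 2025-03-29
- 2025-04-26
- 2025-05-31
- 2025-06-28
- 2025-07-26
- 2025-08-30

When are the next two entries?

These are Saturdays with 35, 28, 35, 28, 28, 35-day gaps.
Each is the final Saturday of its month — 2025-03-29 is past the 28th, so '4th Saturday' doesn't fit.
September 2025 ends with Saturday 2025-09-27.
October 2025 ends with Saturday 2025-10-25.

2025-09-27, 2025-10-25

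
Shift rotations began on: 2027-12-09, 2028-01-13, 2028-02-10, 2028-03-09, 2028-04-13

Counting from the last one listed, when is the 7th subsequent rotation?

These are Thursdays at 28- or 35-day spacing (35, 28, 28, 35).
The pattern: 2nd Thursday of the month.
May 2028 — 2nd Thursday is 2028-05-11.
2nd Thursday of June 2028: 2028-06-08.
2nd Thursday of July 2028: 2028-07-13.
2nd Thursday of August 2028: 2028-08-10.
September 2028 — 2nd Thursday is 2028-09-14.
October 2028 — 2nd Thursday is 2028-10-12.
November 2028 — 2nd Thursday is 2028-11-09.

2028-11-09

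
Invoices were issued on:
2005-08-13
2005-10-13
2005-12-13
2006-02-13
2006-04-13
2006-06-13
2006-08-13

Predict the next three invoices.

2006-10-13, 2006-12-13, 2007-02-13

Gaps: 61, 61, 62, 59, 61, 61 days — not constant. Every event is on the 13th of the month.
Pattern: the 13th of every 2 months.
October 2006: 2006-10-13.
Next: December 2006 → 2006-12-13.
February 2007: 2007-02-13.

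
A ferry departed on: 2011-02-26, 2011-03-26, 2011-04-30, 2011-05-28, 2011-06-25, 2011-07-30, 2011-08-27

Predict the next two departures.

2011-09-24, 2011-10-29

These are Saturdays with 28, 35, 28, 28, 35, 28-day gaps.
Each is the final Saturday of its month — 2011-04-30 is past the 28th, so '4th Saturday' doesn't fit.
Last Saturday of September 2011: 2011-09-24.
Last Saturday of October 2011: 2011-10-29.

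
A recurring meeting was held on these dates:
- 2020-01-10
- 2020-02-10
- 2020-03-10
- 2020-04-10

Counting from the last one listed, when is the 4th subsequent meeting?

Each date is the 10th; the gaps (31, 29, 31) track the month lengths.
The rule is the 10th of each month.
May 2020: 2020-05-10.
June 2020: 2020-06-10.
Next: July 2020 → 2020-07-10.
August 2020: 2020-08-10.

2020-08-10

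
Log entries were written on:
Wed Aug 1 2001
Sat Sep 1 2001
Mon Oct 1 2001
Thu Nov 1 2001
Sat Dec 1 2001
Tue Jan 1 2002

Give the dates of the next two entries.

Fri Feb 1 2002, Fri Mar 1 2002

Each date is the 1st; the gaps (31, 30, 31, 30, 31) track the month lengths.
The rule is the 1st of each month.
Next: February 2002 → Fri Feb 1 2002.
March 2002: Fri Mar 1 2002.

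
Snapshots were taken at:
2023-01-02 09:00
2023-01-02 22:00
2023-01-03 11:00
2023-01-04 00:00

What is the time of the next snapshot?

The interval is a steady 13 hours (13, 13, 13).
2023-01-04 00:00 + 13 h = 2023-01-04 13:00.

2023-01-04 13:00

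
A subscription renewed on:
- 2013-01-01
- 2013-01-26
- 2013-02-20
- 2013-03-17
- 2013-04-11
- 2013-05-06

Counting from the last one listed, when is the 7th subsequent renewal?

2013-10-28

Every event comes 25 days after the last (25, 25, 25, 25, 25).
2013-05-06 + 25 days = 2013-05-31.
2013-05-31 + 25 days = 2013-06-25.
2013-06-25 + 25 days = 2013-07-20.
2013-07-20 + 25 days = 2013-08-14.
2013-08-14 + 25 days = 2013-09-08.
2013-09-08 + 25 days = 2013-10-03.
2013-10-03 + 25 days = 2013-10-28.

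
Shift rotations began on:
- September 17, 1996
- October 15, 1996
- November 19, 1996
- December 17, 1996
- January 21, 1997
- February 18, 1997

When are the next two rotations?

March 18, 1997; April 15, 1997

Gaps: 28, 35, 28, 35, 28 days — a mix of 28 and 35. Every date is a Tuesday.
Each is the 3rd Tuesday of its month.
March 1997 — 3rd Tuesday is March 18, 1997.
April 1997 — 3rd Tuesday is April 15, 1997.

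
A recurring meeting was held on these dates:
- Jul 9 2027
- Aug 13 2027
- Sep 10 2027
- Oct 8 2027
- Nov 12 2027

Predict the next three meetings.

These are Fridays at 28- or 35-day spacing (35, 28, 28, 35).
The pattern: 2nd Friday of the month.
December 2027 — 2nd Friday is Dec 10 2027.
January 2028 — 2nd Friday is Jan 14 2028.
February 2028 — 2nd Friday is Feb 11 2028.

Dec 10 2027, Jan 14 2028, Feb 11 2028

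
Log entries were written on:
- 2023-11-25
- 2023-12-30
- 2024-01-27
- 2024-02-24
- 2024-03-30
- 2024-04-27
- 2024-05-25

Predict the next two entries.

All Saturdays; the gaps (35, 28, 28, 35, 28, 28) vary with month length.
This is the last Saturday of each month.
June 2024 ends with Saturday 2024-06-29.
July 2024 ends with Saturday 2024-07-27.

2024-06-29, 2024-07-27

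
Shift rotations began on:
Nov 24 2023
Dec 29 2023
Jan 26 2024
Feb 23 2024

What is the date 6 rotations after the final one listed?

These are Fridays with 35, 28, 28-day gaps.
Each is the final Friday of its month — Dec 29 2023 is past the 28th, so '4th Friday' doesn't fit.
Last Friday of March 2024: Mar 29 2024.
Last Friday of April 2024: Apr 26 2024.
May 2024 ends with Friday May 31 2024.
Last Friday of June 2024: Jun 28 2024.
Last Friday of July 2024: Jul 26 2024.
Last Friday of August 2024: Aug 30 2024.

Aug 30 2024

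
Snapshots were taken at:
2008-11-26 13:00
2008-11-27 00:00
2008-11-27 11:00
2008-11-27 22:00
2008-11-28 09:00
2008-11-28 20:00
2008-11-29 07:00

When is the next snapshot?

2008-11-29 18:00

The interval is a steady 11 hours (11, 11, 11, 11, 11, 11).
2008-11-29 07:00 + 11 h = 2008-11-29 18:00.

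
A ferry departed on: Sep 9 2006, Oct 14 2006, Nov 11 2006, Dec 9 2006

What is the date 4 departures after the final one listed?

All dates are Saturdays, 35, 28, 28 days apart.
Specifically, the 2nd Saturday of each month.
January 2007 — 2nd Saturday is Jan 13 2007.
2nd Saturday of February 2007: Feb 10 2007.
2nd Saturday of March 2007: Mar 10 2007.
April 2007 — 2nd Saturday is Apr 14 2007.

Apr 14 2007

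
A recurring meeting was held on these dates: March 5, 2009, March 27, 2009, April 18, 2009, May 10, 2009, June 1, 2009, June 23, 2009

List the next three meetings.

July 15, 2009; August 6, 2009; August 28, 2009

The spacing is 22, 22, 22, 22, 22 days — always 22 days.
June 23, 2009 + 22 days = July 15, 2009.
July 15, 2009 + 22 days = August 6, 2009.
August 6, 2009 + 22 days = August 28, 2009.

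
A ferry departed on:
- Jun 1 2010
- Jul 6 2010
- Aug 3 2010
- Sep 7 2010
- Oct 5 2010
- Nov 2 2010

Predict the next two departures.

Dec 7 2010, Jan 4 2011

These are Tuesdays at 28- or 35-day spacing (35, 28, 35, 28, 28).
The pattern: 1st Tuesday of the month.
December 2010 — 1st Tuesday is Dec 7 2010.
1st Tuesday of January 2011: Jan 4 2011.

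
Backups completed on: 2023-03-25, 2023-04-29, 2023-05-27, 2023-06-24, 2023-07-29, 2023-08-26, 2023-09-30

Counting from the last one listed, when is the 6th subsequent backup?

All Saturdays; the gaps (35, 28, 28, 35, 28, 35) vary with month length.
This is the last Saturday of each month.
October 2023 ends with Saturday 2023-10-28.
Last Saturday of November 2023: 2023-11-25.
Last Saturday of December 2023: 2023-12-30.
January 2024 ends with Saturday 2024-01-27.
February 2024 ends with Saturday 2024-02-24.
March 2024 ends with Saturday 2024-03-30.

2024-03-30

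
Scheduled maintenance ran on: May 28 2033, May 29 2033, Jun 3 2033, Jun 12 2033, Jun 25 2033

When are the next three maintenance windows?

Jul 12 2033, Aug 2 2033, Aug 27 2033

The spacing grows by 4 each time: 1, 5, 9, 13 days.
Next gap: 17 days. Jun 25 2033 + 17 days = Jul 12 2033.
Next gap: 21 days. Jul 12 2033 + 21 days = Aug 2 2033.
Next gap: 25 days. Aug 2 2033 + 25 days = Aug 27 2033.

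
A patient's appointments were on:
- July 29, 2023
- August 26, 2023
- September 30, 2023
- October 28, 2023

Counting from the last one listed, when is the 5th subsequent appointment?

March 30, 2024

Every date is a Saturday; gaps 28, 35, 28 days.
Each is the last Saturday of its month (at least one falls on the 29th or later, ruling out '4th Saturday').
Last Saturday of November 2023: November 25, 2023.
Last Saturday of December 2023: December 30, 2023.
Last Saturday of January 2024: January 27, 2024.
February 2024 ends with Saturday February 24, 2024.
Last Saturday of March 2024: March 30, 2024.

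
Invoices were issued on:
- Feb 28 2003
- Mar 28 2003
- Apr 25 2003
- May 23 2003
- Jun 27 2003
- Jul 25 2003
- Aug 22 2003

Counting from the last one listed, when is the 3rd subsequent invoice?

All dates are Fridays, 28, 28, 28, 35, 28, 28 days apart.
Specifically, the 4th Friday of each month.
4th Friday of September 2003: Sep 26 2003.
4th Friday of October 2003: Oct 24 2003.
November 2003 — 4th Friday is Nov 28 2003.

Nov 28 2003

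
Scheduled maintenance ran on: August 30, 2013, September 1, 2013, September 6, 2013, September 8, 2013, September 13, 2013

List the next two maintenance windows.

Every event lands on a Friday or Sunday (gaps cycle 2, 5, 2, 5).
So the schedule is: every Friday and Sunday.
The following Sunday is September 15, 2013.
Next Friday: September 20, 2013.

September 15, 2013; September 20, 2013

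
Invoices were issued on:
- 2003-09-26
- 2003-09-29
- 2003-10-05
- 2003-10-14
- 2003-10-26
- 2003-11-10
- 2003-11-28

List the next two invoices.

Intervals are 3, 6, 9, 12, 15, 18 days — an arithmetic progression with common difference 3.
Next gap: 21 days. 2003-11-28 + 21 days = 2003-12-19.
Next gap: 24 days. 2003-12-19 + 24 days = 2004-01-12.

2003-12-19, 2004-01-12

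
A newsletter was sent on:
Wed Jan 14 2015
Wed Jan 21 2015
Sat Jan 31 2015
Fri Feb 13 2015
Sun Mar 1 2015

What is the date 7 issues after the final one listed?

The spacing grows by 3 each time: 7, 10, 13, 16 days.
Next gap: 19 days. Sun Mar 1 2015 + 19 days = Fri Mar 20 2015.
Next gap: 22 days. Fri Mar 20 2015 + 22 days = Sat Apr 11 2015.
Next gap: 25 days. Sat Apr 11 2015 + 25 days = Wed May 6 2015.
Next gap: 28 days. Wed May 6 2015 + 28 days = Wed Jun 3 2015.
Next gap: 31 days. Wed Jun 3 2015 + 31 days = Sat Jul 4 2015.
Next gap: 34 days. Sat Jul 4 2015 + 34 days = Fri Aug 7 2015.
Next gap: 37 days. Fri Aug 7 2015 + 37 days = Sun Sep 13 2015.

Sun Sep 13 2015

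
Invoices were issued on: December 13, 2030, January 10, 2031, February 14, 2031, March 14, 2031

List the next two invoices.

These are Fridays at 28- or 35-day spacing (28, 35, 28).
The pattern: 2nd Friday of the month.
April 2031 — 2nd Friday is April 11, 2031.
May 2031 — 2nd Friday is May 9, 2031.

April 11, 2031; May 9, 2031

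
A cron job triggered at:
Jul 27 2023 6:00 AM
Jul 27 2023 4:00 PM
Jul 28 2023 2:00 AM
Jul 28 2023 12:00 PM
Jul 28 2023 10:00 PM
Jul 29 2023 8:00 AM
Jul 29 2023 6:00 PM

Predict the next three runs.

Jul 30 2023 4:00 AM, Jul 30 2023 2:00 PM, Jul 31 2023 12:00 AM

The interval is a steady 10 hours (10, 10, 10, 10, 10, 10).
Jul 29 2023 6:00 PM + 10 h = Jul 30 2023 4:00 AM.
Jul 30 2023 4:00 AM + 10 h = Jul 30 2023 2:00 PM.
Jul 30 2023 2:00 PM + 10 h = Jul 31 2023 12:00 AM.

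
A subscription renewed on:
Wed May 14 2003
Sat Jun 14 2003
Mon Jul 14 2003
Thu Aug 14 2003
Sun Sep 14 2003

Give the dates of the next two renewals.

Tue Oct 14 2003, Fri Nov 14 2003

Gaps: 31, 30, 31, 31 days — not constant. Every event is on the 14th of the month.
Pattern: the 14th of each month.
October 2003: Tue Oct 14 2003.
November 2003: Fri Nov 14 2003.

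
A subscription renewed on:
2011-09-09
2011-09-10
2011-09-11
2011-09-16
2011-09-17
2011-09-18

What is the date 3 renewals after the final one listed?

Every event lands on a Friday or Saturday or Sunday (gaps cycle 1, 1, 5, 1, 1).
So the schedule is: every Friday, Saturday and Sunday.
Next Friday: 2011-09-23.
The following Saturday is 2011-09-24.
The following Sunday is 2011-09-25.

2011-09-25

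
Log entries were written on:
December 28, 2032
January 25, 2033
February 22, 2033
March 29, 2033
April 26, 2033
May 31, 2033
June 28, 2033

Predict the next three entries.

All Tuesdays; the gaps (28, 28, 35, 28, 35, 28) vary with month length.
This is the last Tuesday of each month.
Last Tuesday of July 2033: July 26, 2033.
August 2033 ends with Tuesday August 30, 2033.
Last Tuesday of September 2033: September 27, 2033.

July 26, 2033; August 30, 2033; September 27, 2033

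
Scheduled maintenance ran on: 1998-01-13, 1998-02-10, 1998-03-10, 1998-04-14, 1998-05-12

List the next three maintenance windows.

1998-06-09, 1998-07-14, 1998-08-11

All dates are Tuesdays, 28, 28, 35, 28 days apart.
Specifically, the 2nd Tuesday of each month.
2nd Tuesday of June 1998: 1998-06-09.
July 1998 — 2nd Tuesday is 1998-07-14.
August 1998 — 2nd Tuesday is 1998-08-11.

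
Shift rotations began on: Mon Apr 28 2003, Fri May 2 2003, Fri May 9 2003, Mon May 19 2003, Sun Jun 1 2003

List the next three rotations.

Tue Jun 17 2003, Sun Jul 6 2003, Mon Jul 28 2003

The spacing grows by 3 each time: 4, 7, 10, 13 days.
Next gap: 16 days. Sun Jun 1 2003 + 16 days = Tue Jun 17 2003.
Next gap: 19 days. Tue Jun 17 2003 + 19 days = Sun Jul 6 2003.
Next gap: 22 days. Sun Jul 6 2003 + 22 days = Mon Jul 28 2003.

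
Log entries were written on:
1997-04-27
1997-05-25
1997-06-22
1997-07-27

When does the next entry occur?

1997-08-24

These are Sundays at 28- or 35-day spacing (28, 28, 35).
The pattern: 4th Sunday of the month.
August 1997 — 4th Sunday is 1997-08-24.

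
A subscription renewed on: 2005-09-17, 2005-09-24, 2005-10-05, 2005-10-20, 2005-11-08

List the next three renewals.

Intervals are 7, 11, 15, 19 days — an arithmetic progression with common difference 4.
Next gap: 23 days. 2005-11-08 + 23 days = 2005-12-01.
Next gap: 27 days. 2005-12-01 + 27 days = 2005-12-28.
Next gap: 31 days. 2005-12-28 + 31 days = 2006-01-28.

2005-12-01, 2005-12-28, 2006-01-28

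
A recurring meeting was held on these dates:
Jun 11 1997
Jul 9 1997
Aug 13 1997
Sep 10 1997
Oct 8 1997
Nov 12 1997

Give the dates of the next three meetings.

Dec 10 1997, Jan 14 1998, Feb 11 1998

All dates are Wednesdays, 28, 35, 28, 28, 35 days apart.
Specifically, the 2nd Wednesday of each month.
December 1997 — 2nd Wednesday is Dec 10 1997.
2nd Wednesday of January 1998: Jan 14 1998.
February 1998 — 2nd Wednesday is Feb 11 1998.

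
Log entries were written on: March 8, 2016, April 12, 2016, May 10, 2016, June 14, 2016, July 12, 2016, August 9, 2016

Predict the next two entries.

All dates are Tuesdays, 35, 28, 35, 28, 28 days apart.
Specifically, the 2nd Tuesday of each month.
September 2016 — 2nd Tuesday is September 13, 2016.
2nd Tuesday of October 2016: October 11, 2016.

September 13, 2016; October 11, 2016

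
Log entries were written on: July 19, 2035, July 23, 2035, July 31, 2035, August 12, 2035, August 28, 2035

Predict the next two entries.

Gaps: 4, 8, 12, 16 days — each gap is 4 larger than the previous one.
Next gap: 20 days. August 28, 2035 + 20 days = September 17, 2035.
Next gap: 24 days. September 17, 2035 + 24 days = October 11, 2035.

September 17, 2035; October 11, 2035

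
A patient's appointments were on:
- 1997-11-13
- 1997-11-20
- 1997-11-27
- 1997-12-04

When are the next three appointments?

Every event comes 7 days after the last (7, 7, 7).
1997-12-04 + 7 days = 1997-12-11.
1997-12-11 + 7 days = 1997-12-18.
1997-12-18 + 7 days = 1997-12-25.

1997-12-11, 1997-12-18, 1997-12-25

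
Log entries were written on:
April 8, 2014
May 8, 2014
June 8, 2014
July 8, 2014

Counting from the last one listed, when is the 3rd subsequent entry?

October 8, 2014

Gaps: 30, 31, 30 days — not constant. Every event is on the 8th of the month.
Pattern: the 8th of each month.
August 2014: August 8, 2014.
Next: September 2014 → September 8, 2014.
October 2014: October 8, 2014.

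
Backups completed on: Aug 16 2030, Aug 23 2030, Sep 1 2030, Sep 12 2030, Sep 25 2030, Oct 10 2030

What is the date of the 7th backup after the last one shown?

The spacing grows by 2 each time: 7, 9, 11, 13, 15 days.
Next gap: 17 days. Oct 10 2030 + 17 days = Oct 27 2030.
Next gap: 19 days. Oct 27 2030 + 19 days = Nov 15 2030.
Next gap: 21 days. Nov 15 2030 + 21 days = Dec 6 2030.
Next gap: 23 days. Dec 6 2030 + 23 days = Dec 29 2030.
Next gap: 25 days. Dec 29 2030 + 25 days = Jan 23 2031.
Next gap: 27 days. Jan 23 2031 + 27 days = Feb 19 2031.
Next gap: 29 days. Feb 19 2031 + 29 days = Mar 20 2031.

Mar 20 2031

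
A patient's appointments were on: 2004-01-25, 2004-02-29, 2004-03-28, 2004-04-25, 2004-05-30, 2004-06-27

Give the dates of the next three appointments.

2004-07-25, 2004-08-29, 2004-09-26

All Sundays; the gaps (35, 28, 28, 35, 28) vary with month length.
This is the last Sunday of each month.
Last Sunday of July 2004: 2004-07-25.
August 2004 ends with Sunday 2004-08-29.
Last Sunday of September 2004: 2004-09-26.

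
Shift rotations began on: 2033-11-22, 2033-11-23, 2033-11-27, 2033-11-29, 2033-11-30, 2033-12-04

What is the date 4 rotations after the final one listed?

The gap pattern 1, 4, 2, 1, 4 repeats every 3 events.
These are the Tuesdays, Wednesdays and Sundays of each week.
The following Tuesday is 2033-12-06.
Next Wednesday: 2033-12-07.
The following Sunday is 2033-12-11.
The following Tuesday is 2033-12-13.

2033-12-13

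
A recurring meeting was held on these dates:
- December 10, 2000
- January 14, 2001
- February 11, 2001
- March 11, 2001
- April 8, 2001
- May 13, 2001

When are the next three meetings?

June 10, 2001; July 8, 2001; August 12, 2001

These are Sundays at 28- or 35-day spacing (35, 28, 28, 28, 35).
The pattern: 2nd Sunday of the month.
June 2001 — 2nd Sunday is June 10, 2001.
July 2001 — 2nd Sunday is July 8, 2001.
2nd Sunday of August 2001: August 12, 2001.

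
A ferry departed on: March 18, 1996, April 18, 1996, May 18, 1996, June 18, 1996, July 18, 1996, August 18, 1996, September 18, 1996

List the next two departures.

October 18, 1996; November 18, 1996

Each date is the 18th; the gaps (31, 30, 31, 30, 31, 31) track the month lengths.
The rule is the 18th of each month.
October 1996: October 18, 1996.
November 1996: November 18, 1996.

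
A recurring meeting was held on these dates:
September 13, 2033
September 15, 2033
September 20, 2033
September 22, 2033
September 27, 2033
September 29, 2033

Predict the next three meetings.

Gaps: 2, 5, 2, 5, 2 days — not constant, but cyclic with period 2.
The events fall on every Tuesday and Thursday.
Next Tuesday: October 4, 2033.
The following Thursday is October 6, 2033.
The following Tuesday is October 11, 2033.

October 4, 2033; October 6, 2033; October 11, 2033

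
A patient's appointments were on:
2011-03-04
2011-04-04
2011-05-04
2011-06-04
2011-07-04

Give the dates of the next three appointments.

2011-08-04, 2011-09-04, 2011-10-04

Gaps: 31, 30, 31, 30 days — not constant. Every event is on the 4th of the month.
Pattern: the 4th of each month.
Next: August 2011 → 2011-08-04.
September 2011: 2011-09-04.
October 2011: 2011-10-04.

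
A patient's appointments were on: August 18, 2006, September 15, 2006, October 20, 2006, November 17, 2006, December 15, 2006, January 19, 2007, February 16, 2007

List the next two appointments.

March 16, 2007; April 20, 2007

Gaps: 28, 35, 28, 28, 35, 28 days — a mix of 28 and 35. Every date is a Friday.
Each is the 3rd Friday of its month.
3rd Friday of March 2007: March 16, 2007.
April 2007 — 3rd Friday is April 20, 2007.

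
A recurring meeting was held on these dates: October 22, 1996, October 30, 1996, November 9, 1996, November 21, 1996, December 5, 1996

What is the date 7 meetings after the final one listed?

May 8, 1997

Gaps: 8, 10, 12, 14 days — each gap is 2 larger than the previous one.
Next gap: 16 days. December 5, 1996 + 16 days = December 21, 1996.
Next gap: 18 days. December 21, 1996 + 18 days = January 8, 1997.
Next gap: 20 days. January 8, 1997 + 20 days = January 28, 1997.
Next gap: 22 days. January 28, 1997 + 22 days = February 19, 1997.
Next gap: 24 days. February 19, 1997 + 24 days = March 15, 1997.
Next gap: 26 days. March 15, 1997 + 26 days = April 10, 1997.
Next gap: 28 days. April 10, 1997 + 28 days = May 8, 1997.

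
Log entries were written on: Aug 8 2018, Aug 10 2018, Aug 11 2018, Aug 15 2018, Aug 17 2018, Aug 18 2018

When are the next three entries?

Every event lands on a Wednesday or Friday or Saturday (gaps cycle 2, 1, 4, 2, 1).
So the schedule is: every Wednesday, Friday and Saturday.
The following Wednesday is Aug 22 2018.
The following Friday is Aug 24 2018.
Next Saturday: Aug 25 2018.

Aug 22 2018, Aug 24 2018, Aug 25 2018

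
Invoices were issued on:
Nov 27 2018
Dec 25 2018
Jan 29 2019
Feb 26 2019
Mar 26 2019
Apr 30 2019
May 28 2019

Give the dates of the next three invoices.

All Tuesdays; the gaps (28, 35, 28, 28, 35, 28) vary with month length.
This is the last Tuesday of each month.
Last Tuesday of June 2019: Jun 25 2019.
July 2019 ends with Tuesday Jul 30 2019.
August 2019 ends with Tuesday Aug 27 2019.

Jun 25 2019, Jul 30 2019, Aug 27 2019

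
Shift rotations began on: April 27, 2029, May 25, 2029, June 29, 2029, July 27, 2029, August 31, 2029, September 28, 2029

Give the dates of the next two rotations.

October 26, 2029; November 30, 2029

These are Fridays with 28, 35, 28, 35, 28-day gaps.
Each is the final Friday of its month — June 29, 2029 is past the 28th, so '4th Friday' doesn't fit.
October 2029 ends with Friday October 26, 2029.
Last Friday of November 2029: November 30, 2029.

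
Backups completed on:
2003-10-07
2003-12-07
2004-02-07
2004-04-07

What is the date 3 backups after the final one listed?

The day-of-month is always 7 (61, 62, 60 days between events).
So this recurs on the 7th of every 2 months.
June 2004: 2004-06-07.
Next: August 2004 → 2004-08-07.
October 2004: 2004-10-07.

2004-10-07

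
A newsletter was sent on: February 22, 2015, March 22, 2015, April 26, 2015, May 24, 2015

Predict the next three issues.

These are Sundays at 28- or 35-day spacing (28, 35, 28).
The pattern: 4th Sunday of the month.
4th Sunday of June 2015: June 28, 2015.
4th Sunday of July 2015: July 26, 2015.
4th Sunday of August 2015: August 23, 2015.

June 28, 2015; July 26, 2015; August 23, 2015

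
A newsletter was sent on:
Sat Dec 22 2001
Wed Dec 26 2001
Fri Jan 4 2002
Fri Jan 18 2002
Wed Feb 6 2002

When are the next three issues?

Intervals are 4, 9, 14, 19 days — an arithmetic progression with common difference 5.
Next gap: 24 days. Wed Feb 6 2002 + 24 days = Sat Mar 2 2002.
Next gap: 29 days. Sat Mar 2 2002 + 29 days = Sun Mar 31 2002.
Next gap: 34 days. Sun Mar 31 2002 + 34 days = Sat May 4 2002.

Sat Mar 2 2002, Sun Mar 31 2002, Sat May 4 2002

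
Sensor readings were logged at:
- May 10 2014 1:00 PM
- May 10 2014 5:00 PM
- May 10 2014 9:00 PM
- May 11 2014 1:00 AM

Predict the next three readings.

Spacing: 4, 4, 4 h — constant 4 h.
May 11 2014 1:00 AM + 4 h = May 11 2014 5:00 AM.
May 11 2014 5:00 AM + 4 h = May 11 2014 9:00 AM.
May 11 2014 9:00 AM + 4 h = May 11 2014 1:00 PM.

May 11 2014 5:00 AM, May 11 2014 9:00 AM, May 11 2014 1:00 PM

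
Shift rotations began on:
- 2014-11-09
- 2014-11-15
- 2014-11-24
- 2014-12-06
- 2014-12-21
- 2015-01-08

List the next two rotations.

2015-01-29, 2015-02-22

The spacing grows by 3 each time: 6, 9, 12, 15, 18 days.
Next gap: 21 days. 2015-01-08 + 21 days = 2015-01-29.
Next gap: 24 days. 2015-01-29 + 24 days = 2015-02-22.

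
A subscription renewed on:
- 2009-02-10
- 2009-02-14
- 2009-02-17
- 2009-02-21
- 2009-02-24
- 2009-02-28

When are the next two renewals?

Every event lands on a Tuesday or Saturday (gaps cycle 4, 3, 4, 3, 4).
So the schedule is: every Tuesday and Saturday.
Next Tuesday: 2009-03-03.
Next Saturday: 2009-03-07.

2009-03-03, 2009-03-07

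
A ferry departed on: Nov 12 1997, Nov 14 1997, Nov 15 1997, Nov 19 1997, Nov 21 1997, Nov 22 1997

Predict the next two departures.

Gaps: 2, 1, 4, 2, 1 days — not constant, but cyclic with period 3.
The events fall on every Wednesday, Friday and Saturday.
The following Wednesday is Nov 26 1997.
Next Friday: Nov 28 1997.

Nov 26 1997, Nov 28 1997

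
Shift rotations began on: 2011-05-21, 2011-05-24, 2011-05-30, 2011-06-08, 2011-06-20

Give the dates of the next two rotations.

2011-07-05, 2011-07-23

Intervals are 3, 6, 9, 12 days — an arithmetic progression with common difference 3.
Next gap: 15 days. 2011-06-20 + 15 days = 2011-07-05.
Next gap: 18 days. 2011-07-05 + 18 days = 2011-07-23.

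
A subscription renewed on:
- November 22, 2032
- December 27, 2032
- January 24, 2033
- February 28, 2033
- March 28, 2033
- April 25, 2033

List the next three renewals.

All dates are Mondays, 35, 28, 35, 28, 28 days apart.
Specifically, the 4th Monday of each month.
4th Monday of May 2033: May 23, 2033.
June 2033 — 4th Monday is June 27, 2033.
July 2033 — 4th Monday is July 25, 2033.

May 23, 2033; June 27, 2033; July 25, 2033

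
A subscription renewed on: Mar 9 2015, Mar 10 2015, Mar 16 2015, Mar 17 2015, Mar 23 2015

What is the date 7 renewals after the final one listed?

Every event lands on a Monday or Tuesday (gaps cycle 1, 6, 1, 6).
So the schedule is: every Monday and Tuesday.
The following Tuesday is Mar 24 2015.
The following Monday is Mar 30 2015.
Next Tuesday: Mar 31 2015.
The following Monday is Apr 6 2015.
Next Tuesday: Apr 7 2015.
The following Monday is Apr 13 2015.
The following Tuesday is Apr 14 2015.

Apr 14 2015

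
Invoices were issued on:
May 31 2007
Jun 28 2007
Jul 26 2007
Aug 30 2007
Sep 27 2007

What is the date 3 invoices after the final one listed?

Every date is a Thursday; gaps 28, 28, 35, 28 days.
Each is the last Thursday of its month (at least one falls on the 29th or later, ruling out '4th Thursday').
Last Thursday of October 2007: Oct 25 2007.
November 2007 ends with Thursday Nov 29 2007.
December 2007 ends with Thursday Dec 27 2007.

Dec 27 2007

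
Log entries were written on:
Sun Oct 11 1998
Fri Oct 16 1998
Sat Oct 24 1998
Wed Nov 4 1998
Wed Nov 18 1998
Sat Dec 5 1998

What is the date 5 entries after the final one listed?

Gaps: 5, 8, 11, 14, 17 days — each gap is 3 larger than the previous one.
Next gap: 20 days. Sat Dec 5 1998 + 20 days = Fri Dec 25 1998.
Next gap: 23 days. Fri Dec 25 1998 + 23 days = Sun Jan 17 1999.
Next gap: 26 days. Sun Jan 17 1999 + 26 days = Fri Feb 12 1999.
Next gap: 29 days. Fri Feb 12 1999 + 29 days = Sat Mar 13 1999.
Next gap: 32 days. Sat Mar 13 1999 + 32 days = Wed Apr 14 1999.

Wed Apr 14 1999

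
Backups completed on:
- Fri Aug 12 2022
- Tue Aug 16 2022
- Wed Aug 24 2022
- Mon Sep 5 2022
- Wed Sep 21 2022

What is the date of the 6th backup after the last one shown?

The spacing grows by 4 each time: 4, 8, 12, 16 days.
Next gap: 20 days. Wed Sep 21 2022 + 20 days = Tue Oct 11 2022.
Next gap: 24 days. Tue Oct 11 2022 + 24 days = Fri Nov 4 2022.
Next gap: 28 days. Fri Nov 4 2022 + 28 days = Fri Dec 2 2022.
Next gap: 32 days. Fri Dec 2 2022 + 32 days = Tue Jan 3 2023.
Next gap: 36 days. Tue Jan 3 2023 + 36 days = Wed Feb 8 2023.
Next gap: 40 days. Wed Feb 8 2023 + 40 days = Mon Mar 20 2023.

Mon Mar 20 2023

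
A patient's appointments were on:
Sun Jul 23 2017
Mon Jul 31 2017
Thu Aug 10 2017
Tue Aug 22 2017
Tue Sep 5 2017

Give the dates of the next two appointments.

Gaps: 8, 10, 12, 14 days — each gap is 2 larger than the previous one.
Next gap: 16 days. Tue Sep 5 2017 + 16 days = Thu Sep 21 2017.
Next gap: 18 days. Thu Sep 21 2017 + 18 days = Mon Oct 9 2017.

Thu Sep 21 2017, Mon Oct 9 2017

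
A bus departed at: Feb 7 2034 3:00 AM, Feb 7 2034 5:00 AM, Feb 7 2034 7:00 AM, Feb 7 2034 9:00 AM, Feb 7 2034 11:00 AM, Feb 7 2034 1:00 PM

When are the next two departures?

Feb 7 2034 3:00 PM, Feb 7 2034 5:00 PM

The interval is a steady 2 hours (2, 2, 2, 2, 2).
Feb 7 2034 1:00 PM + 2 h = Feb 7 2034 3:00 PM.
Feb 7 2034 3:00 PM + 2 h = Feb 7 2034 5:00 PM.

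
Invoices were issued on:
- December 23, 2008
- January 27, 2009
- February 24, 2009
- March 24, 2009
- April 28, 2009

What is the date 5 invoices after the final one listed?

These are Tuesdays at 28- or 35-day spacing (35, 28, 28, 35).
The pattern: 4th Tuesday of the month.
May 2009 — 4th Tuesday is May 26, 2009.
4th Tuesday of June 2009: June 23, 2009.
4th Tuesday of July 2009: July 28, 2009.
August 2009 — 4th Tuesday is August 25, 2009.
4th Tuesday of September 2009: September 22, 2009.

September 22, 2009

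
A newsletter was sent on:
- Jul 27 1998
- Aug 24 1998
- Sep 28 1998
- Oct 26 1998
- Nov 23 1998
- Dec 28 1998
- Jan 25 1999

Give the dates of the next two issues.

Feb 22 1999, Mar 22 1999

Gaps: 28, 35, 28, 28, 35, 28 days — a mix of 28 and 35. Every date is a Monday.
Each is the 4th Monday of its month.
4th Monday of February 1999: Feb 22 1999.
4th Monday of March 1999: Mar 22 1999.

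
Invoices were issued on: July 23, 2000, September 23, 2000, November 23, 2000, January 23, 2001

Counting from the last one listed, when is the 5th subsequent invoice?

Each date is the 23rd; the gaps (62, 61, 61) track the month lengths.
The rule is the 23rd of every 2 months.
Next: March 2001 → March 23, 2001.
Next: May 2001 → May 23, 2001.
July 2001: July 23, 2001.
September 2001: September 23, 2001.
Next: November 2001 → November 23, 2001.

November 23, 2001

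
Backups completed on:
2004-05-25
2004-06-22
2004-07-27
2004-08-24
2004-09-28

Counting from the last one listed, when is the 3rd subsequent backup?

Gaps: 28, 35, 28, 35 days — a mix of 28 and 35. Every date is a Tuesday.
Each is the 4th Tuesday of its month.
October 2004 — 4th Tuesday is 2004-10-26.
4th Tuesday of November 2004: 2004-11-23.
December 2004 — 4th Tuesday is 2004-12-28.

2004-12-28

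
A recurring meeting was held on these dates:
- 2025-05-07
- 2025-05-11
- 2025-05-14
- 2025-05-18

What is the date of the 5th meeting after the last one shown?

Every event lands on a Wednesday or Sunday (gaps cycle 4, 3, 4).
So the schedule is: every Wednesday and Sunday.
Next Wednesday: 2025-05-21.
Next Sunday: 2025-05-25.
Next Wednesday: 2025-05-28.
The following Sunday is 2025-06-01.
The following Wednesday is 2025-06-04.

2025-06-04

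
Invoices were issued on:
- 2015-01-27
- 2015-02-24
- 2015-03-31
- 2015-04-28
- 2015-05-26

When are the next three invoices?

2015-06-30, 2015-07-28, 2015-08-25

All Tuesdays; the gaps (28, 35, 28, 28) vary with month length.
This is the last Tuesday of each month.
June 2015 ends with Tuesday 2015-06-30.
Last Tuesday of July 2015: 2015-07-28.
August 2015 ends with Tuesday 2015-08-25.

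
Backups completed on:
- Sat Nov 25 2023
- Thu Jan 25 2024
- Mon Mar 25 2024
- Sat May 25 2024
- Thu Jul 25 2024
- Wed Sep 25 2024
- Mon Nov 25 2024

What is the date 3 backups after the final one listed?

Sun May 25 2025

Each date is the 25th; the gaps (61, 60, 61, 61, 62, 61) track the month lengths.
The rule is the 25th of every 2 months.
January 2025: Sat Jan 25 2025.
March 2025: Tue Mar 25 2025.
Next: May 2025 → Sun May 25 2025.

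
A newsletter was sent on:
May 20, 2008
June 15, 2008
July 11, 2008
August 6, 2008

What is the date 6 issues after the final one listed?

The spacing is 26, 26, 26 days — always 26 days.
August 6, 2008 + 26 days = September 1, 2008.
September 1, 2008 + 26 days = September 27, 2008.
September 27, 2008 + 26 days = October 23, 2008.
October 23, 2008 + 26 days = November 18, 2008.
November 18, 2008 + 26 days = December 14, 2008.
December 14, 2008 + 26 days = January 9, 2009.

January 9, 2009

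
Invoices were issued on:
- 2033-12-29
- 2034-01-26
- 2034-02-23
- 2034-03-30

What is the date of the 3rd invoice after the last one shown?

These are Thursdays with 28, 28, 35-day gaps.
Each is the final Thursday of its month — 2033-12-29 is past the 28th, so '4th Thursday' doesn't fit.
April 2034 ends with Thursday 2034-04-27.
May 2034 ends with Thursday 2034-05-25.
June 2034 ends with Thursday 2034-06-29.

2034-06-29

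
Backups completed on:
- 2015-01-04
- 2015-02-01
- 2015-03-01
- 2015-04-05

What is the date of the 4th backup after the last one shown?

These are Sundays at 28- or 35-day spacing (28, 28, 35).
The pattern: 1st Sunday of the month.
1st Sunday of May 2015: 2015-05-03.
June 2015 — 1st Sunday is 2015-06-07.
1st Sunday of July 2015: 2015-07-05.
August 2015 — 1st Sunday is 2015-08-02.

2015-08-02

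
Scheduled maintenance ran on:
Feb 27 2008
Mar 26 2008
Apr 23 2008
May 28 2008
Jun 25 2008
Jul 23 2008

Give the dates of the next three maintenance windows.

Aug 27 2008, Sep 24 2008, Oct 22 2008

These are Wednesdays at 28- or 35-day spacing (28, 28, 35, 28, 28).
The pattern: 4th Wednesday of the month.
August 2008 — 4th Wednesday is Aug 27 2008.
September 2008 — 4th Wednesday is Sep 24 2008.
October 2008 — 4th Wednesday is Oct 22 2008.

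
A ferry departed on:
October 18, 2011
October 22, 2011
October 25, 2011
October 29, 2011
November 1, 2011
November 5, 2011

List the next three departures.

November 8, 2011; November 12, 2011; November 15, 2011

Every event lands on a Tuesday or Saturday (gaps cycle 4, 3, 4, 3, 4).
So the schedule is: every Tuesday and Saturday.
Next Tuesday: November 8, 2011.
The following Saturday is November 12, 2011.
The following Tuesday is November 15, 2011.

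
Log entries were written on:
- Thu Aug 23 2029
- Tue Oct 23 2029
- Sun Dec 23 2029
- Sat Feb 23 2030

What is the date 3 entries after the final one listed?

Fri Aug 23 2030

Gaps: 61, 61, 62 days — not constant. Every event is on the 23rd of the month.
Pattern: the 23rd of every 2 months.
Next: April 2030 → Tue Apr 23 2030.
Next: June 2030 → Sun Jun 23 2030.
Next: August 2030 → Fri Aug 23 2030.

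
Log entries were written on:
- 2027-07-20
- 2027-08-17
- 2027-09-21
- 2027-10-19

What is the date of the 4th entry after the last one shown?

2028-02-15

These are Tuesdays at 28- or 35-day spacing (28, 35, 28).
The pattern: 3rd Tuesday of the month.
3rd Tuesday of November 2027: 2027-11-16.
3rd Tuesday of December 2027: 2027-12-21.
3rd Tuesday of January 2028: 2028-01-18.
3rd Tuesday of February 2028: 2028-02-15.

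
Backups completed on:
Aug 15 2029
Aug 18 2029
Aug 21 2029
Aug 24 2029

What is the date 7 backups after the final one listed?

Every event comes 3 days after the last (3, 3, 3).
Aug 24 2029 + 3 days = Aug 27 2029.
Aug 27 2029 + 3 days = Aug 30 2029.
Aug 30 2029 + 3 days = Sep 2 2029.
Sep 2 2029 + 3 days = Sep 5 2029.
Sep 5 2029 + 3 days = Sep 8 2029.
Sep 8 2029 + 3 days = Sep 11 2029.
Sep 11 2029 + 3 days = Sep 14 2029.

Sep 14 2029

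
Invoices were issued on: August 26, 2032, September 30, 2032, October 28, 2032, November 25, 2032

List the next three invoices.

These are Thursdays with 35, 28, 28-day gaps.
Each is the final Thursday of its month — September 30, 2032 is past the 28th, so '4th Thursday' doesn't fit.
December 2032 ends with Thursday December 30, 2032.
Last Thursday of January 2033: January 27, 2033.
February 2033 ends with Thursday February 24, 2033.

December 30, 2032; January 27, 2033; February 24, 2033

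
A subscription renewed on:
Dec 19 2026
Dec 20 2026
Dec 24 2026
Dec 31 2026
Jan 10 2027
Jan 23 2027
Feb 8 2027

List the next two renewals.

Feb 27 2027, Mar 21 2027

Intervals are 1, 4, 7, 10, 13, 16 days — an arithmetic progression with common difference 3.
Next gap: 19 days. Feb 8 2027 + 19 days = Feb 27 2027.
Next gap: 22 days. Feb 27 2027 + 22 days = Mar 21 2027.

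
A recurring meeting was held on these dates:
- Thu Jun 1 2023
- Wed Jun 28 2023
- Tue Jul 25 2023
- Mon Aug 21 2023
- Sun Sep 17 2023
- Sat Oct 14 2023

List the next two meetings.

The spacing is 27, 27, 27, 27, 27 days — always 27 days.
Sat Oct 14 2023 + 27 days = Fri Nov 10 2023.
Fri Nov 10 2023 + 27 days = Thu Dec 7 2023.

Fri Nov 10 2023, Thu Dec 7 2023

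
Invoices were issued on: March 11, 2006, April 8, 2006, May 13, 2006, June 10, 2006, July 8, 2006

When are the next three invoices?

August 12, 2006; September 9, 2006; October 14, 2006

All dates are Saturdays, 28, 35, 28, 28 days apart.
Specifically, the 2nd Saturday of each month.
2nd Saturday of August 2006: August 12, 2006.
September 2006 — 2nd Saturday is September 9, 2006.
October 2006 — 2nd Saturday is October 14, 2006.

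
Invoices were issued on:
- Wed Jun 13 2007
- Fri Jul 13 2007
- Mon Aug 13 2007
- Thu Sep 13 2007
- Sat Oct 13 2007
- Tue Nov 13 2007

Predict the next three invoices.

The day-of-month is always 13 (30, 31, 31, 30, 31 days between events).
So this recurs on the 13th of each month.
Next: December 2007 → Thu Dec 13 2007.
January 2008: Sun Jan 13 2008.
February 2008: Wed Feb 13 2008.

Thu Dec 13 2007, Sun Jan 13 2008, Wed Feb 13 2008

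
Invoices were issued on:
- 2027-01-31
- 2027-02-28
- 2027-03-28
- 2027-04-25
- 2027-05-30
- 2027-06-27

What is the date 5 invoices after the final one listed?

2027-11-28

All Sundays; the gaps (28, 28, 28, 35, 28) vary with month length.
This is the last Sunday of each month.
July 2027 ends with Sunday 2027-07-25.
August 2027 ends with Sunday 2027-08-29.
Last Sunday of September 2027: 2027-09-26.
Last Sunday of October 2027: 2027-10-31.
Last Sunday of November 2027: 2027-11-28.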